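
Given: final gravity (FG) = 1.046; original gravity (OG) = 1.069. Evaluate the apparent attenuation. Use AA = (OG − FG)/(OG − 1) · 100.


AA = (1.069 − 1.046)/(1.069 − 1) · 100

33.3333 %


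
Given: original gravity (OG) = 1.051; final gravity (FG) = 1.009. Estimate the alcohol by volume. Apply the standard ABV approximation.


ABV = (OG − FG) · 131.25
ABV = (1.051 − 1.009) · 131.25

5.5125 % ABV


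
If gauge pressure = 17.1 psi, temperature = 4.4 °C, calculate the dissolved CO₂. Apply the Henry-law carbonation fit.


vols = (P + 14.695)·(0.01821 + 0.09011·e^(−0.04·T))
vols = (17.1 + 14.695)·(0.01821 + 0.09011·e^(−0.04·4.4))

2.9817 volumes


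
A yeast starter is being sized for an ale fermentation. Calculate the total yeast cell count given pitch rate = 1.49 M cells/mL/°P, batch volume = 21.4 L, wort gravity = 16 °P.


cells (billions) = rate · V_L · °P
cells = 1.49 · 21.4 · 16

510.1760 billion cells


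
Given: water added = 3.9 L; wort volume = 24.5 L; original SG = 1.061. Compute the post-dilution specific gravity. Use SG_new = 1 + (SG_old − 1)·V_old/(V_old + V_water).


pts = (1.061 − 1)·1000·24.5/(24.5 + 3.9) = 52.6232
SG_new = 1 + 52.6232/1000

1.0526


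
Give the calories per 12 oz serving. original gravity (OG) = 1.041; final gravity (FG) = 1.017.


ABW = (OG−FG)·131.25·0.79/FG;  °P = 259 − 259/SG (for OG→OE and FG→AE);  RE = 0.1808·OE + 0.8192·AE;  Cal = (6.9·ABW + 4·(RE−0.1))·FG·3.55
ABW = (1.041 − 1.017)·131.25·0.79/1.017 = 2.4469
OE = 259 − 259/1.041 = 10.2008 °P
AE = 259 − 259/1.017 = 4.3294 °P
RE = 0.1808·10.2008 + 0.8192·4.3294 = 5.3909 °P
Cal = (6.9·2.4469 + 4·(5.3909−0.1))·1.017·3.55

137.3644 kcal


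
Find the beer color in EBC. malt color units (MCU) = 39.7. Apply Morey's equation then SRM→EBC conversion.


SRM = 1.4922·MCU^0.6859;  EBC = SRM·1.97
SRM = 1.4922·39.7^0.6859 = 18.6396
EBC = 18.6396·1.97

36.7201 EBC


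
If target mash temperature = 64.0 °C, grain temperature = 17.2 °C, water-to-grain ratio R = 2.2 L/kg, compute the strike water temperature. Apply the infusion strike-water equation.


T_strike = (0.41/R)·(T_mash − T_grain) + T_mash
T_strike = (0.41/2.2)·(64.0 − 17.2) + 64.0

72.7218 °C


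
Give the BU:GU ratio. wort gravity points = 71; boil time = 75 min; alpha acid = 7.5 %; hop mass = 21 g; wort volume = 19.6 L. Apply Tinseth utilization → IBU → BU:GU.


U = 1.65·0.000125^(GP/1000)·(1−e^(−0.04t))/4.15;  IBU = (α/100)·m·U·1000/V;  BU:GU = IBU/GP
U = 1.65·0.000125^(71/1000)·(1−e^(−0.04·75))/4.15 = 0.1996
IBU = (7.5/100)·21·0.1996·1000/19.6 = 16.0384
BU:GU = 16.0384/71

0.2259


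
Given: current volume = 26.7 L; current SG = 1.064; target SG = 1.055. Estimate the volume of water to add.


V_water = V·((SG_curr − 1)/(SG_target − 1) − 1)
V_water = 26.7·((1.064 − 1)/(1.055 − 1) − 1)

4.3691 L


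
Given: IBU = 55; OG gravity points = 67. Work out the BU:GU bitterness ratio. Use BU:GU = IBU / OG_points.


BU:GU = 55 / 67

0.8209


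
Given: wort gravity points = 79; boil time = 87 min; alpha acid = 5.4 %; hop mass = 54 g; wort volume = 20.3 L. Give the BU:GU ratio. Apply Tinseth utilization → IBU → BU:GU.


U = 1.65·0.000125^(GP/1000)·(1−e^(−0.04t))/4.15;  IBU = (α/100)·m·U·1000/V;  BU:GU = IBU/GP
U = 1.65·0.000125^(79/1000)·(1−e^(−0.04·87))/4.15 = 0.1895
IBU = (5.4/100)·54·0.1895·1000/20.3 = 27.2141
BU:GU = 27.2141/79

0.3445


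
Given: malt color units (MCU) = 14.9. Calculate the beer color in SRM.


SRM = 1.4922 · MCU^0.6859
SRM = 1.4922 · 14.9^0.6859

9.5173 SRM


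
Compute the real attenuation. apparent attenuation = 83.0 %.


RA = AA · 0.8192
RA = 83.0 · 0.8192

67.9936 %


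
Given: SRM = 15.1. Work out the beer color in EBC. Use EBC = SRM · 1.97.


EBC = 15.1 · 1.97

29.7470 EBC


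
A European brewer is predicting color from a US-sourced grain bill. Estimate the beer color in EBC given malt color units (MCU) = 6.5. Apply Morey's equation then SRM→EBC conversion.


SRM = 1.4922·MCU^0.6859;  EBC = SRM·1.97
SRM = 1.4922·6.5^0.6859 = 5.3877
EBC = 5.3877·1.97

10.6138 EBC


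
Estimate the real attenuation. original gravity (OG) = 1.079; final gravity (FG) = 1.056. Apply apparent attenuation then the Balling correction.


AA = (OG−FG)/(OG−1)·100;  RA = AA·0.8192
AA = (1.079 − 1.056)/(1.079 − 1)·100 = 29.1139
RA = 29.1139·0.8192

23.8501 %


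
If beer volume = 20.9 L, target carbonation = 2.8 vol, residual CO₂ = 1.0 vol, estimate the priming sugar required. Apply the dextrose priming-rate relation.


sugar = (target − residual)·4.0·V
sugar = (2.8 − 1.0)·4.0·20.9

150.4800 g


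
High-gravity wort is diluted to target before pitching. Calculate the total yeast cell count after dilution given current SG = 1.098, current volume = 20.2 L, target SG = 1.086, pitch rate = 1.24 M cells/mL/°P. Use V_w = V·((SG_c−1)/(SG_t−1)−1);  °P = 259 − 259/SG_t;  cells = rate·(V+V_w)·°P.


V_w = 20.2·((1.098−1)/(1.086−1)−1) = 2.8186
V_final = 20.2 + 2.8186 = 23.0186
°P = 259 − 259/1.086 = 20.5101
cells = 1.24·23.0186·20.5101

585.4220 billion cells


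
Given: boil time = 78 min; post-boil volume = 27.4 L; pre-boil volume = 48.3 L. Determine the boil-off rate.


rate = (V_pre − V_post) / (t_min/60)
rate = (48.3 − 27.4) / (78/60)

16.0769 L/hr


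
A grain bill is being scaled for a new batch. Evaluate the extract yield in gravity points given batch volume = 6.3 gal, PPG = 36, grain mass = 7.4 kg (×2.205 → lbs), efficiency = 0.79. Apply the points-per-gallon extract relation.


points = lbs × PPG × eff / vol
lbs = 7.4 × 2.205 = 16.3170
points = 16.3170 × 36 × 0.79 / 6.3

73.6596 points


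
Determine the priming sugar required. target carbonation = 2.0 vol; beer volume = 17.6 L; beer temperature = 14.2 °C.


residual = 14.695·(0.01821 + 0.09011·e^(−0.04·T));  sugar = (target − residual)·4.0·V
residual = 14.695·(0.01821 + 0.09011·e^(−0.04·14.2)) = 1.0179
sugar = (2.0 − 1.0179)·4.0·17.6

69.1367 g


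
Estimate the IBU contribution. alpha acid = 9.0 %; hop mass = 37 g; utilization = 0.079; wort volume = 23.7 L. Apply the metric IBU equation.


IBU = (α/100)·mass·U·1000 / V
IBU = (9.0/100)·37·0.079·1000 / 23.7

11.1000 IBU


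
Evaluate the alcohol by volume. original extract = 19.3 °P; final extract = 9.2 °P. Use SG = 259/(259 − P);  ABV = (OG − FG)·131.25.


OG = 259/(259 − 19.3) = 1.0805
FG = 259/(259 − 9.2) = 1.0368
ABV = (1.0805 − 1.0368)·131.25

5.7340 % ABV


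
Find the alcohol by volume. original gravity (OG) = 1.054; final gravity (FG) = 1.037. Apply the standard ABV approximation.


ABV = (OG − FG) · 131.25
ABV = (1.054 − 1.037) · 131.25

2.2313 % ABV


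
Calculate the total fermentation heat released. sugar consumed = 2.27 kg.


Q = m_sugar · 590 kJ/kg
Q = 2.27 · 590

1339.3000 kJ


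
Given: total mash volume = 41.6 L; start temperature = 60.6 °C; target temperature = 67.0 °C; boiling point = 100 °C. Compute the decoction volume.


V_dec = V_total·(T_target − T_start)/(T_boil − T_start)
V_dec = 41.6·(67.0 − 60.6)/(100 − 60.6)

6.7574 L


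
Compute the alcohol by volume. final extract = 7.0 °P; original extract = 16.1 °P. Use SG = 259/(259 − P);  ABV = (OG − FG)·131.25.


OG = 259/(259 − 16.1) = 1.0663
FG = 259/(259 − 7.0) = 1.0278
ABV = (1.0663 − 1.0278)·131.25

5.0537 % ABV


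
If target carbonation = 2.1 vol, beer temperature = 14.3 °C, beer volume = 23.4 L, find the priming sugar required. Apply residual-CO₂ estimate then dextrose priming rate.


residual = 14.695·(0.01821 + 0.09011·e^(−0.04·T));  sugar = (target − residual)·4.0·V
residual = 14.695·(0.01821 + 0.09011·e^(−0.04·14.3)) = 1.0149
sugar = (2.1 − 1.0149)·4.0·23.4

101.5607 g


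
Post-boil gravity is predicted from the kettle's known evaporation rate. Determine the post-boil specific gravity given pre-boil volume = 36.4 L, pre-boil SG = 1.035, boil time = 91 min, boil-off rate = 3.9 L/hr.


V_post = V_pre − rate·(t/60);  SG_post = 1 + (SG_pre−1)·V_pre/V_post
V_post = 36.4 − 3.9·(91/60) = 30.4850
SG_post = 1 + (1.035 − 1)·36.4/30.4850

1.0418


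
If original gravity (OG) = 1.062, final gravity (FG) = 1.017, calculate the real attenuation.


AA = (OG−FG)/(OG−1)·100;  RA = AA·0.8192
AA = (1.062 − 1.017)/(1.062 − 1)·100 = 72.5806
RA = 72.5806·0.8192

59.4581 %


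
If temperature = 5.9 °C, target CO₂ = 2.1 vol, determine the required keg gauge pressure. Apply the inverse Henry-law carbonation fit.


psi = vols/(0.01821 + 0.09011·e^(−0.04·T)) − 14.695
psi = 2.1/(0.01821 + 0.09011·e^(−0.04·5.9)) − 14.695

8.8009 psi


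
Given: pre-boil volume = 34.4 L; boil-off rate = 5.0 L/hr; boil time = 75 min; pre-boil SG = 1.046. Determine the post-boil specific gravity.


V_post = V_pre − rate·(t/60);  SG_post = 1 + (SG_pre−1)·V_pre/V_post
V_post = 34.4 − 5.0·(75/60) = 28.1500
SG_post = 1 + (1.046 − 1)·34.4/28.1500

1.0562


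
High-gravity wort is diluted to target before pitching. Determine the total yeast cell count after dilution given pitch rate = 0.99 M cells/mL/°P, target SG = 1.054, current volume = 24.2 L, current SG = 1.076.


V_w = V·((SG_c−1)/(SG_t−1)−1);  °P = 259 − 259/SG_t;  cells = rate·(V+V_w)·°P
V_w = 24.2·((1.076−1)/(1.054−1)−1) = 9.8593
V_final = 24.2 + 9.8593 = 34.0593
°P = 259 − 259/1.054 = 13.2694
cells = 0.99·34.0593·13.2694

447.4282 billion cells


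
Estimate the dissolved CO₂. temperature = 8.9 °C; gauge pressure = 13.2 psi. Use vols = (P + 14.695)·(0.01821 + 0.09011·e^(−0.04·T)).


vols = (13.2 + 14.695)·(0.01821 + 0.09011·e^(−0.04·8.9))

2.2687 volumes


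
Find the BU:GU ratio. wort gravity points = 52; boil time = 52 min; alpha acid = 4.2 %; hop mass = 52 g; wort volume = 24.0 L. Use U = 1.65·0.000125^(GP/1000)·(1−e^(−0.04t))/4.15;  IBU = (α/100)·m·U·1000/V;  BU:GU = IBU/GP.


U = 1.65·0.000125^(52/1000)·(1−e^(−0.04·52))/4.15 = 0.2180
IBU = (4.2/100)·52·0.2180·1000/24.0 = 19.8408
BU:GU = 19.8408/52

0.3816


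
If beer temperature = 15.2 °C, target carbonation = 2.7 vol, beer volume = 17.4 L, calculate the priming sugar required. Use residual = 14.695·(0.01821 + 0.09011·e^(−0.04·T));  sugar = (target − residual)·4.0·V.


residual = 14.695·(0.01821 + 0.09011·e^(−0.04·15.2)) = 0.9885
sugar = (2.7 − 0.9885)·4.0·17.4

119.1188 g


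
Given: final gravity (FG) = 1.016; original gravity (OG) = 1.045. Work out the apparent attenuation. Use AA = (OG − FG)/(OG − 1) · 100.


AA = (1.045 − 1.016)/(1.045 − 1) · 100

64.4444 %


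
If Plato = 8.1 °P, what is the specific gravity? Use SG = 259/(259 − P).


SG = 259/(259 − 8.1)

1.0323


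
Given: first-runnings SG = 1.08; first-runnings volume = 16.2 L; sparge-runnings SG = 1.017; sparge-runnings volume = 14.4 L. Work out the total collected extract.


total = Σ (SG_i − 1)·1000·V_i
first = (1.08 − 1)·1000·16.2 = 1296.0000
sparge = (1.017 − 1)·1000·14.4 = 244.8000
total = 1296.0000 + 244.8000

1540.8000 gravity·L


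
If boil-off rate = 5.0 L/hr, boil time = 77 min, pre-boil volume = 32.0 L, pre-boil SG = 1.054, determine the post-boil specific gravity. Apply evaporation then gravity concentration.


V_post = V_pre − rate·(t/60);  SG_post = 1 + (SG_pre−1)·V_pre/V_post
V_post = 32.0 − 5.0·(77/60) = 25.5833
SG_post = 1 + (1.054 − 1)·32.0/25.5833

1.0675


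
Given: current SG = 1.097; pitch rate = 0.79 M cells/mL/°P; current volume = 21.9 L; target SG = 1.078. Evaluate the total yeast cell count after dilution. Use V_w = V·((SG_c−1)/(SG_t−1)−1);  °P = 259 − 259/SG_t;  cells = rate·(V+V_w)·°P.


V_w = 21.9·((1.097−1)/(1.078−1)−1) = 5.3346
V_final = 21.9 + 5.3346 = 27.2346
°P = 259 − 259/1.078 = 18.7403
cells = 0.79·27.2346·18.7403

403.2032 billion cells


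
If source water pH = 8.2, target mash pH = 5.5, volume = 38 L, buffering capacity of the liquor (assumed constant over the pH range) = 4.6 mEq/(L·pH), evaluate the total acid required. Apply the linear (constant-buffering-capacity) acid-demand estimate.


acid = buffering capacity · (pH_source − pH_target) · V
acid = 4.6 · (8.2 − 5.5) · 38

471.9600 mEq


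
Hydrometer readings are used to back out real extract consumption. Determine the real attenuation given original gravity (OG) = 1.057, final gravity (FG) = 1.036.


AA = (OG−FG)/(OG−1)·100;  RA = AA·0.8192
AA = (1.057 − 1.036)/(1.057 − 1)·100 = 36.8421
RA = 36.8421·0.8192

30.1811 %


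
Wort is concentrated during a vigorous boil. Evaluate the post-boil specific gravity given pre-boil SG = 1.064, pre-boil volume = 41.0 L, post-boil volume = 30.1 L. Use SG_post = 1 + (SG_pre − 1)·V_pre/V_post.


pts_pre = (1.064 − 1)·1000 = 64.0000
pts_post = 64.0000·41.0/30.1 = 87.1761
SG_post = 1 + 87.1761/1000

1.0872


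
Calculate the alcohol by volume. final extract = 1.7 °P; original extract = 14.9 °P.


SG = 259/(259 − P);  ABV = (OG − FG)·131.25
OG = 259/(259 − 14.9) = 1.0610
FG = 259/(259 − 1.7) = 1.0066
ABV = (1.0610 − 1.0066)·131.25

7.1444 % ABV


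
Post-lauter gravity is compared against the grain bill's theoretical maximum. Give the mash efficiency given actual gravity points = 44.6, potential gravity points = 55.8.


efficiency = actual / potential × 100
efficiency = 44.6 / 55.8 × 100

79.9283 %


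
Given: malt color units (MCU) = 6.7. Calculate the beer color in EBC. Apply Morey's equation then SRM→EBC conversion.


SRM = 1.4922·MCU^0.6859;  EBC = SRM·1.97
SRM = 1.4922·6.7^0.6859 = 5.5009
EBC = 5.5009·1.97

10.8367 EBC


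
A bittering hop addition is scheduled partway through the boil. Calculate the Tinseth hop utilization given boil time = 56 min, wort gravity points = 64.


U = 1.65·0.000125^(GP/1000) · (1 − e^(−0.04·t))/4.15
bigness = 1.65·0.000125^(64/1000) = 0.9283
boil_factor = (1 − e^(−0.04·56))/4.15 = 0.2153
U = 0.9283 · 0.2153

0.1999


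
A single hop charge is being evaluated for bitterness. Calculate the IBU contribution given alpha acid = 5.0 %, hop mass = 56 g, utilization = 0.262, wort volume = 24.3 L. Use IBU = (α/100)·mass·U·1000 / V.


IBU = (5.0/100)·56·0.262·1000 / 24.3

30.1893 IBU


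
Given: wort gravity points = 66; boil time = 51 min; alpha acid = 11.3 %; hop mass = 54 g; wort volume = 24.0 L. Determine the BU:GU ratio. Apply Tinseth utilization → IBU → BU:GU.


U = 1.65·0.000125^(GP/1000)·(1−e^(−0.04t))/4.15;  IBU = (α/100)·m·U·1000/V;  BU:GU = IBU/GP
U = 1.65·0.000125^(66/1000)·(1−e^(−0.04·51))/4.15 = 0.1911
IBU = (11.3/100)·54·0.1911·1000/24.0 = 48.5957
BU:GU = 48.5957/66

0.7363


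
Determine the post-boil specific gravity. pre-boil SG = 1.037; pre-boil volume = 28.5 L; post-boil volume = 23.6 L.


SG_post = 1 + (SG_pre − 1)·V_pre/V_post
pts_pre = (1.037 − 1)·1000 = 37.0000
pts_post = 37.0000·28.5/23.6 = 44.6822
SG_post = 1 + 44.6822/1000

1.0447


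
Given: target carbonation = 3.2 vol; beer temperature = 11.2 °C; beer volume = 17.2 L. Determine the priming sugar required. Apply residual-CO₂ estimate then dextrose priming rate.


residual = 14.695·(0.01821 + 0.09011·e^(−0.04·T));  sugar = (target − residual)·4.0·V
residual = 14.695·(0.01821 + 0.09011·e^(−0.04·11.2)) = 1.1136
sugar = (3.2 − 1.1136)·4.0·17.2

143.5435 g


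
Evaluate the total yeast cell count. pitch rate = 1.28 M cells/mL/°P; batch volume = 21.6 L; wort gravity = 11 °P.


cells (billions) = rate · V_L · °P
cells = 1.28 · 21.6 · 11

304.1280 billion cells


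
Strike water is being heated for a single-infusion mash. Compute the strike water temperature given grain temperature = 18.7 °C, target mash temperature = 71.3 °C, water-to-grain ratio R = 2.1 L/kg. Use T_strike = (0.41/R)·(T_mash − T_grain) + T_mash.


T_strike = (0.41/2.1)·(71.3 − 18.7) + 71.3

81.5695 °C


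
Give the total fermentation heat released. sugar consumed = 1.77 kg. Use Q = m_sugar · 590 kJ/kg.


Q = 1.77 · 590

1044.3000 kJ


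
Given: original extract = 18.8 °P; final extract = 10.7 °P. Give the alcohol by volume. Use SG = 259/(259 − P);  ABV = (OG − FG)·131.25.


OG = 259/(259 − 18.8) = 1.0783
FG = 259/(259 − 10.7) = 1.0431
ABV = (1.0783 − 1.0431)·131.25

4.6167 % ABV


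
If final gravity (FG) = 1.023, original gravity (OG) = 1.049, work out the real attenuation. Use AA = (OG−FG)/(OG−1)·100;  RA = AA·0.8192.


AA = (1.049 − 1.023)/(1.049 − 1)·100 = 53.0612
RA = 53.0612·0.8192

43.4678 %


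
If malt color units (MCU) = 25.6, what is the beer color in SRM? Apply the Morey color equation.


SRM = 1.4922 · MCU^0.6859
SRM = 1.4922 · 25.6^0.6859

13.7955 SRM


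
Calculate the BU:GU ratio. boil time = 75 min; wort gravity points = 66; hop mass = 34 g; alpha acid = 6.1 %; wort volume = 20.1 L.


U = 1.65·0.000125^(GP/1000)·(1−e^(−0.04t))/4.15;  IBU = (α/100)·m·U·1000/V;  BU:GU = IBU/GP
U = 1.65·0.000125^(66/1000)·(1−e^(−0.04·75))/4.15 = 0.2088
IBU = (6.1/100)·34·0.2088·1000/20.1 = 21.5410
BU:GU = 21.5410/66

0.3264


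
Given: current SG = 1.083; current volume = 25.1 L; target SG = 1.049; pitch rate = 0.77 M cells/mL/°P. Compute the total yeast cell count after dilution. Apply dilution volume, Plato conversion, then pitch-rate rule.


V_w = V·((SG_c−1)/(SG_t−1)−1);  °P = 259 − 259/SG_t;  cells = rate·(V+V_w)·°P
V_w = 25.1·((1.083−1)/(1.049−1)−1) = 17.4163
V_final = 25.1 + 17.4163 = 42.5163
°P = 259 − 259/1.049 = 12.0982
cells = 0.77·42.5163·12.0982

396.0653 billion cells


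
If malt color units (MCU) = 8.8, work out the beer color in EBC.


SRM = 1.4922·MCU^0.6859;  EBC = SRM·1.97
SRM = 1.4922·8.8^0.6859 = 6.6320
EBC = 6.6320·1.97

13.0651 EBC


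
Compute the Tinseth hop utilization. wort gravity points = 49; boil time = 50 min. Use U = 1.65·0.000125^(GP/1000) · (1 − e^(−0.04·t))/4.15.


bigness = 1.65·0.000125^(49/1000) = 1.0623
boil_factor = (1 − e^(−0.04·50))/4.15 = 0.2084
U = 1.0623 · 0.2084

0.2213


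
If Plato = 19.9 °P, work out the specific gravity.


SG = 259/(259 − P)
SG = 259/(259 − 19.9)

1.0832


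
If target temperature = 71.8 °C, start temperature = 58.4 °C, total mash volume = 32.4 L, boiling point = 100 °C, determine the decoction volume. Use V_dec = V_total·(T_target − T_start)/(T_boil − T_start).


V_dec = 32.4·(71.8 − 58.4)/(100 − 58.4)

10.4365 L


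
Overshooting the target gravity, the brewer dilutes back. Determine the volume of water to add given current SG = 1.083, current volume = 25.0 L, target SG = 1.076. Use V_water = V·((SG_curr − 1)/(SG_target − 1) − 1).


V_water = 25.0·((1.083 − 1)/(1.076 − 1) − 1)

2.3026 L


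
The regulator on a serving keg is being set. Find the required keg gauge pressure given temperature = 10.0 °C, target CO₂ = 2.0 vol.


psi = vols/(0.01821 + 0.09011·e^(−0.04·T)) − 14.695
psi = 2.0/(0.01821 + 0.09011·e^(−0.04·10.0)) − 14.695

10.7462 psi


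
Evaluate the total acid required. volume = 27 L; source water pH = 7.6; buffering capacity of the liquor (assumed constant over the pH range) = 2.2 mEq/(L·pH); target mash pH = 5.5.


acid = buffering capacity · (pH_source − pH_target) · V
acid = 2.2 · (7.6 − 5.5) · 27

124.7400 mEq


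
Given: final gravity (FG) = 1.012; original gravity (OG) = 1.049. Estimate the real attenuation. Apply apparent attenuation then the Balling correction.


AA = (OG−FG)/(OG−1)·100;  RA = AA·0.8192
AA = (1.049 − 1.012)/(1.049 − 1)·100 = 75.5102
RA = 75.5102·0.8192

61.8580 %


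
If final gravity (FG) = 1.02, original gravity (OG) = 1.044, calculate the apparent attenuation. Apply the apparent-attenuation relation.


AA = (OG − FG)/(OG − 1) · 100
AA = (1.044 − 1.02)/(1.044 − 1) · 100

54.5455 %


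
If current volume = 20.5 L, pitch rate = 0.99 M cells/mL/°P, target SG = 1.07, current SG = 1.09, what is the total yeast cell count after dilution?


V_w = V·((SG_c−1)/(SG_t−1)−1);  °P = 259 − 259/SG_t;  cells = rate·(V+V_w)·°P
V_w = 20.5·((1.09−1)/(1.07−1)−1) = 5.8571
V_final = 20.5 + 5.8571 = 26.3571
°P = 259 − 259/1.07 = 16.9439
cells = 0.99·26.3571·16.9439

442.1275 billion cells


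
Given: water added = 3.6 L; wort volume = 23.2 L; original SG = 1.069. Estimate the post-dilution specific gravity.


SG_new = 1 + (SG_old − 1)·V_old/(V_old + V_water)
pts = (1.069 − 1)·1000·23.2/(23.2 + 3.6) = 59.7313
SG_new = 1 + 59.7313/1000

1.0597


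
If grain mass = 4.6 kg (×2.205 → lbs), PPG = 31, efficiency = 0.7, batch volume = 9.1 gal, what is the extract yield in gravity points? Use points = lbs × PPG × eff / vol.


lbs = 4.6 × 2.205 = 10.1430
points = 10.1430 × 31 × 0.7 / 9.1

24.1872 points


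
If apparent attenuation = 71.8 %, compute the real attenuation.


RA = AA · 0.8192
RA = 71.8 · 0.8192

58.8186 %


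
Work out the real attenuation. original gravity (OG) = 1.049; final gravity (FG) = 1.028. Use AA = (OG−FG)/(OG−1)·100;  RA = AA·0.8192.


AA = (1.049 − 1.028)/(1.049 − 1)·100 = 42.8571
RA = 42.8571·0.8192

35.1086 %


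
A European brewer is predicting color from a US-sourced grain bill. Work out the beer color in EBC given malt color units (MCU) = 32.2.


SRM = 1.4922·MCU^0.6859;  EBC = SRM·1.97
SRM = 1.4922·32.2^0.6859 = 16.1460
EBC = 16.1460·1.97

31.8077 EBC


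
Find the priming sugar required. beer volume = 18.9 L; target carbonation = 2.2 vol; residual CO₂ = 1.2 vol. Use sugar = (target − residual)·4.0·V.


sugar = (2.2 − 1.2)·4.0·18.9

75.6000 g


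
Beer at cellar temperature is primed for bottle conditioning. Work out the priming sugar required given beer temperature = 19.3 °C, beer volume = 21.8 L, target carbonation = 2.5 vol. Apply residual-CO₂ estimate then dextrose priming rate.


residual = 14.695·(0.01821 + 0.09011·e^(−0.04·T));  sugar = (target − residual)·4.0·V
residual = 14.695·(0.01821 + 0.09011·e^(−0.04·19.3)) = 0.8795
sugar = (2.5 − 0.8795)·4.0·21.8

141.3096 g


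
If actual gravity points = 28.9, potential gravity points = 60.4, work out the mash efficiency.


efficiency = actual / potential × 100
efficiency = 28.9 / 60.4 × 100

47.8477 %


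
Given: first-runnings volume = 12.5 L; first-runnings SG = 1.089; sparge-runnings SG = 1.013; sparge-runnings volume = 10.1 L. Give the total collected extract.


total = Σ (SG_i − 1)·1000·V_i
first = (1.089 − 1)·1000·12.5 = 1112.5000
sparge = (1.013 − 1)·1000·10.1 = 131.3000
total = 1112.5000 + 131.3000

1243.8000 gravity·L


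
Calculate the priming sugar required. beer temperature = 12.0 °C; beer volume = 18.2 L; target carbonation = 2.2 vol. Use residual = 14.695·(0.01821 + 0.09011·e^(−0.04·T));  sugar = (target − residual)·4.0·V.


residual = 14.695·(0.01821 + 0.09011·e^(−0.04·12.0)) = 1.0870
sugar = (2.2 − 1.0870)·4.0·18.2

81.0287 g


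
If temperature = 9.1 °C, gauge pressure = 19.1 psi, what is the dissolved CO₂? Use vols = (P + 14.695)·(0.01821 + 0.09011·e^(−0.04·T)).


vols = (19.1 + 14.695)·(0.01821 + 0.09011·e^(−0.04·9.1))

2.7315 volumes


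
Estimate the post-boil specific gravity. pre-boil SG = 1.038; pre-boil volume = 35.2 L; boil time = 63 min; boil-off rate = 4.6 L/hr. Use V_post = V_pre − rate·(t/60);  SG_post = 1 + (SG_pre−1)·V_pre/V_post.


V_post = 35.2 − 4.6·(63/60) = 30.3700
SG_post = 1 + (1.038 − 1)·35.2/30.3700

1.0440


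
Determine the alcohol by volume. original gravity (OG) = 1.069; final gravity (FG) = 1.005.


ABV = (OG − FG) · 131.25
ABV = (1.069 − 1.005) · 131.25

8.4000 % ABV


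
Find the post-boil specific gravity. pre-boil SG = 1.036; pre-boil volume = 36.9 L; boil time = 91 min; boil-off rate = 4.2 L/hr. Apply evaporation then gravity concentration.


V_post = V_pre − rate·(t/60);  SG_post = 1 + (SG_pre−1)·V_pre/V_post
V_post = 36.9 − 4.2·(91/60) = 30.5300
SG_post = 1 + (1.036 − 1)·36.9/30.5300

1.0435


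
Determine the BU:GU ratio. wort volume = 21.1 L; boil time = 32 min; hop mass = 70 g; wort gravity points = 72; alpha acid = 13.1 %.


U = 1.65·0.000125^(GP/1000)·(1−e^(−0.04t))/4.15;  IBU = (α/100)·m·U·1000/V;  BU:GU = IBU/GP
U = 1.65·0.000125^(72/1000)·(1−e^(−0.04·32))/4.15 = 0.1503
IBU = (13.1/100)·70·0.1503·1000/21.1 = 65.3153
BU:GU = 65.3153/72

0.9072


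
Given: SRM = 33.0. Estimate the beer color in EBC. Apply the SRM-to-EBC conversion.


EBC = SRM · 1.97
EBC = 33.0 · 1.97

65.0100 EBC


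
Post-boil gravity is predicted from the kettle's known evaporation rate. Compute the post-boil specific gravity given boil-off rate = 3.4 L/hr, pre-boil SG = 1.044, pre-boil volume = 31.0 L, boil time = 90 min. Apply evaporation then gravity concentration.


V_post = V_pre − rate·(t/60);  SG_post = 1 + (SG_pre−1)·V_pre/V_post
V_post = 31.0 − 3.4·(90/60) = 25.9000
SG_post = 1 + (1.044 − 1)·31.0/25.9000

1.0527


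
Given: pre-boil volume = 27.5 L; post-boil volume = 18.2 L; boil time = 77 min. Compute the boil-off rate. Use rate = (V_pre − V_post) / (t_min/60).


rate = (27.5 − 18.2) / (77/60)

7.2468 L/hr


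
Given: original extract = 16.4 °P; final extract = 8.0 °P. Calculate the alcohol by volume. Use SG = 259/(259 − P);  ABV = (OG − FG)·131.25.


OG = 259/(259 − 16.4) = 1.0676
FG = 259/(259 − 8.0) = 1.0319
ABV = (1.0676 − 1.0319)·131.25

4.6894 % ABV


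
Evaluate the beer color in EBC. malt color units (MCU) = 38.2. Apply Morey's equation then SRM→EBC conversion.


SRM = 1.4922·MCU^0.6859;  EBC = SRM·1.97
SRM = 1.4922·38.2^0.6859 = 18.1537
EBC = 18.1537·1.97

35.7627 EBC


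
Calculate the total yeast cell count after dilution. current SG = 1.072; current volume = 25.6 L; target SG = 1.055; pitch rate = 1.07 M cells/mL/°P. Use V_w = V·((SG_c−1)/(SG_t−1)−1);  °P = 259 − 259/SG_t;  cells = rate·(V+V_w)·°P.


V_w = 25.6·((1.072−1)/(1.055−1)−1) = 7.9127
V_final = 25.6 + 7.9127 = 33.5127
°P = 259 − 259/1.055 = 13.5024
cells = 1.07·33.5127·13.5024

484.1763 billion cells


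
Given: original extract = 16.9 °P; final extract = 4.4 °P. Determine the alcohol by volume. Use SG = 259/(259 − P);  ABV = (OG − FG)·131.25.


OG = 259/(259 − 16.9) = 1.0698
FG = 259/(259 − 4.4) = 1.0173
ABV = (1.0698 − 1.0173)·131.25

6.8938 % ABV


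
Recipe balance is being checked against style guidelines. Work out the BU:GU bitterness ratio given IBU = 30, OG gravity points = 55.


BU:GU = IBU / OG_points
BU:GU = 30 / 55

0.5455


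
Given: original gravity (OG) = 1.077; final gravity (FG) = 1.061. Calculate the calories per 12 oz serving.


ABW = (OG−FG)·131.25·0.79/FG;  °P = 259 − 259/SG (for OG→OE and FG→AE);  RE = 0.1808·OE + 0.8192·AE;  Cal = (6.9·ABW + 4·(RE−0.1))·FG·3.55
ABW = (1.077 − 1.061)·131.25·0.79/1.061 = 1.5636
OE = 259 − 259/1.077 = 18.5172 °P
AE = 259 − 259/1.061 = 14.8907 °P
RE = 0.1808·18.5172 + 0.8192·14.8907 = 15.5463 °P
Cal = (6.9·1.5636 + 4·(15.5463−0.1))·1.061·3.55

273.3549 kcal


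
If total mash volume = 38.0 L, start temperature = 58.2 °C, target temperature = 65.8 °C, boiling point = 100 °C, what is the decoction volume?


V_dec = V_total·(T_target − T_start)/(T_boil − T_start)
V_dec = 38.0·(65.8 − 58.2)/(100 − 58.2)

6.9091 L


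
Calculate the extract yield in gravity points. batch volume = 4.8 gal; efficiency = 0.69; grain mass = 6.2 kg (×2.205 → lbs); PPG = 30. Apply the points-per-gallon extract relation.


points = lbs × PPG × eff / vol
lbs = 6.2 × 2.205 = 13.6710
points = 13.6710 × 30 × 0.69 / 4.8

58.9562 points


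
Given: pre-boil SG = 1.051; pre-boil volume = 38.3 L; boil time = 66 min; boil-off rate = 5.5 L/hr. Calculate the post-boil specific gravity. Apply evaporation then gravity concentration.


V_post = V_pre − rate·(t/60);  SG_post = 1 + (SG_pre−1)·V_pre/V_post
V_post = 38.3 − 5.5·(66/60) = 32.2500
SG_post = 1 + (1.051 − 1)·38.3/32.2500

1.0606


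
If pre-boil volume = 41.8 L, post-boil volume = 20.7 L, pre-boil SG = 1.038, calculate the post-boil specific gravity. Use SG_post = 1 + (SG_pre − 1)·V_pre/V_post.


pts_pre = (1.038 − 1)·1000 = 38.0000
pts_post = 38.0000·41.8/20.7 = 76.7343
SG_post = 1 + 76.7343/1000

1.0767


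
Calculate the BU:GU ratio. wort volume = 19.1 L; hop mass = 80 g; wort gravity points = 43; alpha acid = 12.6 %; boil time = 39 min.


U = 1.65·0.000125^(GP/1000)·(1−e^(−0.04t))/4.15;  IBU = (α/100)·m·U·1000/V;  BU:GU = IBU/GP
U = 1.65·0.000125^(43/1000)·(1−e^(−0.04·39))/4.15 = 0.2134
IBU = (12.6/100)·80·0.2134·1000/19.1 = 112.6114
BU:GU = 112.6114/43

2.6189


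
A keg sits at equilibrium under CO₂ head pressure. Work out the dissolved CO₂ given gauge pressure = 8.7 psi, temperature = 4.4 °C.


vols = (P + 14.695)·(0.01821 + 0.09011·e^(−0.04·T))
vols = (8.7 + 14.695)·(0.01821 + 0.09011·e^(−0.04·4.4))

2.1939 volumes


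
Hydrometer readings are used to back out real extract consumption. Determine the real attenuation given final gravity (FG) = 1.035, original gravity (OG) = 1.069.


AA = (OG−FG)/(OG−1)·100;  RA = AA·0.8192
AA = (1.069 − 1.035)/(1.069 − 1)·100 = 49.2754
RA = 49.2754·0.8192

40.3664 %


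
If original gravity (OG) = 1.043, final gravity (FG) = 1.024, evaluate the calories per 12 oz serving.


ABW = (OG−FG)·131.25·0.79/FG;  °P = 259 − 259/SG (for OG→OE and FG→AE);  RE = 0.1808·OE + 0.8192·AE;  Cal = (6.9·ABW + 4·(RE−0.1))·FG·3.55
ABW = (1.043 − 1.024)·131.25·0.79/1.024 = 1.9239
OE = 259 − 259/1.043 = 10.6779 °P
AE = 259 − 259/1.024 = 6.0703 °P
RE = 0.1808·10.6779 + 0.8192·6.0703 = 6.9034 °P
Cal = (6.9·1.9239 + 4·(6.9034−0.1))·1.024·3.55

147.1829 kcal


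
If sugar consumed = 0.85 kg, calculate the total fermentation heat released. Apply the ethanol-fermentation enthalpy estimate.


Q = m_sugar · 590 kJ/kg
Q = 0.85 · 590

501.5000 kJ


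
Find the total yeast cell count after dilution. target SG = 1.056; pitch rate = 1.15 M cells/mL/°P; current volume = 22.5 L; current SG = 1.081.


V_w = V·((SG_c−1)/(SG_t−1)−1);  °P = 259 − 259/SG_t;  cells = rate·(V+V_w)·°P
V_w = 22.5·((1.081−1)/(1.056−1)−1) = 10.0446
V_final = 22.5 + 10.0446 = 32.5446
°P = 259 − 259/1.056 = 13.7348
cells = 1.15·32.5446·13.7348

514.0451 billion cells


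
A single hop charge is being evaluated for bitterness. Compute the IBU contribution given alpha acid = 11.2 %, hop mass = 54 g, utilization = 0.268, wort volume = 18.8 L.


IBU = (α/100)·mass·U·1000 / V
IBU = (11.2/100)·54·0.268·1000 / 18.8

86.2162 IBU


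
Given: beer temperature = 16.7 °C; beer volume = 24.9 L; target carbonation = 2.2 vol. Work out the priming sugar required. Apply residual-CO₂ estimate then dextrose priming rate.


residual = 14.695·(0.01821 + 0.09011·e^(−0.04·T));  sugar = (target − residual)·4.0·V
residual = 14.695·(0.01821 + 0.09011·e^(−0.04·16.7)) = 0.9465
sugar = (2.2 − 0.9465)·4.0·24.9

124.8446 g


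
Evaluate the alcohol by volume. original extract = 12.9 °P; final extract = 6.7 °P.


SG = 259/(259 − P);  ABV = (OG − FG)·131.25
OG = 259/(259 − 12.9) = 1.0524
FG = 259/(259 − 6.7) = 1.0266
ABV = (1.0524 − 1.0266)·131.25

3.3944 % ABV


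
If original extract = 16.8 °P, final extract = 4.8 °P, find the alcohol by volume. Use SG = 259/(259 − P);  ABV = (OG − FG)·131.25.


OG = 259/(259 − 16.8) = 1.0694
FG = 259/(259 − 4.8) = 1.0189
ABV = (1.0694 − 1.0189)·131.25

6.6257 % ABV


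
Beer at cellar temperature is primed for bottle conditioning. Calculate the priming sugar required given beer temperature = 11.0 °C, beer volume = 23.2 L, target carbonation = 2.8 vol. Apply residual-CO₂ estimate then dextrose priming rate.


residual = 14.695·(0.01821 + 0.09011·e^(−0.04·T));  sugar = (target − residual)·4.0·V
residual = 14.695·(0.01821 + 0.09011·e^(−0.04·11.0)) = 1.1204
sugar = (2.8 − 1.1204)·4.0·23.2

155.8662 g


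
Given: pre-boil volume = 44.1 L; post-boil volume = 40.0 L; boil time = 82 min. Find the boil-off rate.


rate = (V_pre − V_post) / (t_min/60)
rate = (44.1 − 40.0) / (82/60)

3.0000 L/hr


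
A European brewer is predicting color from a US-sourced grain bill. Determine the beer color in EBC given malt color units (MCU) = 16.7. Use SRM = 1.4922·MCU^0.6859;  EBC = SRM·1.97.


SRM = 1.4922·16.7^0.6859 = 10.2917
EBC = 10.2917·1.97

20.2747 EBC


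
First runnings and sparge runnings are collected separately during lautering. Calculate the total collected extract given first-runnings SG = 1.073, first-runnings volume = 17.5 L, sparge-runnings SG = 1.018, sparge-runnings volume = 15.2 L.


total = Σ (SG_i − 1)·1000·V_i
first = (1.073 − 1)·1000·17.5 = 1277.5000
sparge = (1.018 − 1)·1000·15.2 = 273.6000
total = 1277.5000 + 273.6000

1551.1000 gravity·L


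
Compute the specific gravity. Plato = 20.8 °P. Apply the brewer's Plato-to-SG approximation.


SG = 259/(259 − P)
SG = 259/(259 − 20.8)

1.0873


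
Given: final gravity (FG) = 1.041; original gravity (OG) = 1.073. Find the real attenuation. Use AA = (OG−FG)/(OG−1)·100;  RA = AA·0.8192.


AA = (1.073 − 1.041)/(1.073 − 1)·100 = 43.8356
RA = 43.8356·0.8192

35.9101 %


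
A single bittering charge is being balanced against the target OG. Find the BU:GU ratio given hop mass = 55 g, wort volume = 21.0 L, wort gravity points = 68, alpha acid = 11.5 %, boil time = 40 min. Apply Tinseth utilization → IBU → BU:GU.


U = 1.65·0.000125^(GP/1000)·(1−e^(−0.04t))/4.15;  IBU = (α/100)·m·U·1000/V;  BU:GU = IBU/GP
U = 1.65·0.000125^(68/1000)·(1−e^(−0.04·40))/4.15 = 0.1722
IBU = (11.5/100)·55·0.1722·1000/21.0 = 51.8712
BU:GU = 51.8712/68

0.7628


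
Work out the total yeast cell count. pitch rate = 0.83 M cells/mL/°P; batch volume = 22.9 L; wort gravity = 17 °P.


cells (billions) = rate · V_L · °P
cells = 0.83 · 22.9 · 17

323.1190 billion cells


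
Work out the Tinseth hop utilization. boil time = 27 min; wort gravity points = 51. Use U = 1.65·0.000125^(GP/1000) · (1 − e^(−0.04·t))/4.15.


bigness = 1.65·0.000125^(51/1000) = 1.0433
boil_factor = (1 − e^(−0.04·27))/4.15 = 0.1591
U = 1.0433 · 0.1591

0.1660


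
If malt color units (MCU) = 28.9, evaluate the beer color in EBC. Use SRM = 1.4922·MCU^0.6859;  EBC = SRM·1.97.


SRM = 1.4922·28.9^0.6859 = 14.9919
EBC = 14.9919·1.97

29.5341 EBC


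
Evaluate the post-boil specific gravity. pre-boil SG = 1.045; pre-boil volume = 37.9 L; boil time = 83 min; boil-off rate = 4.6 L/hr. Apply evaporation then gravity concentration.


V_post = V_pre − rate·(t/60);  SG_post = 1 + (SG_pre−1)·V_pre/V_post
V_post = 37.9 − 4.6·(83/60) = 31.5367
SG_post = 1 + (1.045 − 1)·37.9/31.5367

1.0541


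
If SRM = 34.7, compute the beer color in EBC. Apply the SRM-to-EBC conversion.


EBC = SRM · 1.97
EBC = 34.7 · 1.97

68.3590 EBC


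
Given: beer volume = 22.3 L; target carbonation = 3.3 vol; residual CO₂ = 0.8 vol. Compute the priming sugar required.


sugar = (target − residual)·4.0·V
sugar = (3.3 − 0.8)·4.0·22.3

223.0000 g


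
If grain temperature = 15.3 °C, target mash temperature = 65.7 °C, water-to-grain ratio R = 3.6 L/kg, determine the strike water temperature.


T_strike = (0.41/R)·(T_mash − T_grain) + T_mash
T_strike = (0.41/3.6)·(65.7 − 15.3) + 65.7

71.4400 °C


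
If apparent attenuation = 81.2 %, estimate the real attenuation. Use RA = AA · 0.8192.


RA = 81.2 · 0.8192

66.5190 %


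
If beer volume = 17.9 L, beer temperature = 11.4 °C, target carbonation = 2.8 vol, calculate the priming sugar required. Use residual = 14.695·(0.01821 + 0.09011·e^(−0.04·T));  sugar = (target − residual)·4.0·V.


residual = 14.695·(0.01821 + 0.09011·e^(−0.04·11.4)) = 1.1069
sugar = (2.8 − 1.1069)·4.0·17.9

121.2280 g


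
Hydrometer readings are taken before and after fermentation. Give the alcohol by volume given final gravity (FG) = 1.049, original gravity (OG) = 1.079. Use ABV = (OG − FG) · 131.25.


ABV = (1.079 − 1.049) · 131.25

3.9375 % ABV


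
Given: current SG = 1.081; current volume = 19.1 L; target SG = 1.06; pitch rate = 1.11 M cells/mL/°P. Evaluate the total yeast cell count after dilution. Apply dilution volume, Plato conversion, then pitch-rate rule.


V_w = V·((SG_c−1)/(SG_t−1)−1);  °P = 259 − 259/SG_t;  cells = rate·(V+V_w)·°P
V_w = 19.1·((1.081−1)/(1.06−1)−1) = 6.6850
V_final = 19.1 + 6.6850 = 25.7850
°P = 259 − 259/1.06 = 14.6604
cells = 1.11·25.7850·14.6604

419.5998 billion cells


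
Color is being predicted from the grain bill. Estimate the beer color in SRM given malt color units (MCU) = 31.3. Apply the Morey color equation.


SRM = 1.4922 · MCU^0.6859
SRM = 1.4922 · 31.3^0.6859

15.8351 SRM


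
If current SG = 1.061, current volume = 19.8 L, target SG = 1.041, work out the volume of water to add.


V_water = V·((SG_curr − 1)/(SG_target − 1) − 1)
V_water = 19.8·((1.061 − 1)/(1.041 − 1) − 1)

9.6585 L


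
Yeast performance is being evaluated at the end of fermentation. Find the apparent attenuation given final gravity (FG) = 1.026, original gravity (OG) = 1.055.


AA = (OG − FG)/(OG − 1) · 100
AA = (1.055 − 1.026)/(1.055 − 1) · 100

52.7273 %


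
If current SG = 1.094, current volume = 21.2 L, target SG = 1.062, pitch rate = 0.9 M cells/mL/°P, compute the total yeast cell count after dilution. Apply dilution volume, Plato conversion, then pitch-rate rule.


V_w = V·((SG_c−1)/(SG_t−1)−1);  °P = 259 − 259/SG_t;  cells = rate·(V+V_w)·°P
V_w = 21.2·((1.094−1)/(1.062−1)−1) = 10.9419
V_final = 21.2 + 10.9419 = 32.1419
°P = 259 − 259/1.062 = 15.1205
cells = 0.9·32.1419·15.1205

437.4027 billion cells


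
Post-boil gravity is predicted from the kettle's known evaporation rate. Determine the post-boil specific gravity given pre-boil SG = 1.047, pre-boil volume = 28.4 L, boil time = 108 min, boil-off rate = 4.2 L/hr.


V_post = V_pre − rate·(t/60);  SG_post = 1 + (SG_pre−1)·V_pre/V_post
V_post = 28.4 − 4.2·(108/60) = 20.8400
SG_post = 1 + (1.047 − 1)·28.4/20.8400

1.0640


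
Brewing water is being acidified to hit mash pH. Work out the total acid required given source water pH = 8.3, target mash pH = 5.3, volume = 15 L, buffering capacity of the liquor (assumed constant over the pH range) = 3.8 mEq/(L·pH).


acid = buffering capacity · (pH_source − pH_target) · V
acid = 3.8 · (8.3 − 5.3) · 15

171.0000 mEq


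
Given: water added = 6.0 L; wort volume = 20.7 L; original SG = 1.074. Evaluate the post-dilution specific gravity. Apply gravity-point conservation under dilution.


SG_new = 1 + (SG_old − 1)·V_old/(V_old + V_water)
pts = (1.074 − 1)·1000·20.7/(20.7 + 6.0) = 57.3708
SG_new = 1 + 57.3708/1000

1.0574


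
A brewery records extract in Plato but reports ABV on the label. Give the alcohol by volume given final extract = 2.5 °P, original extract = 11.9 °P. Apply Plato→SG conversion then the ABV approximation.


SG = 259/(259 − P);  ABV = (OG − FG)·131.25
OG = 259/(259 − 11.9) = 1.0482
FG = 259/(259 − 2.5) = 1.0097
ABV = (1.0482 − 1.0097)·131.25

5.0416 % ABV
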